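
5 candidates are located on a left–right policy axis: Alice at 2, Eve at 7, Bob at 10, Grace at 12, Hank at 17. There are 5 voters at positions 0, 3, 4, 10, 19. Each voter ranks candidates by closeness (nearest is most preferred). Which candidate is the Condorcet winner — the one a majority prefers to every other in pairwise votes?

With single-peaked preferences on a line, the Condorcet winner is the candidate closest to the median voter.
The median voter (position 4) is closest to Alice at 2.
Check: Alice vs Eve — voters closer to Alice: 3 of 5.

Alice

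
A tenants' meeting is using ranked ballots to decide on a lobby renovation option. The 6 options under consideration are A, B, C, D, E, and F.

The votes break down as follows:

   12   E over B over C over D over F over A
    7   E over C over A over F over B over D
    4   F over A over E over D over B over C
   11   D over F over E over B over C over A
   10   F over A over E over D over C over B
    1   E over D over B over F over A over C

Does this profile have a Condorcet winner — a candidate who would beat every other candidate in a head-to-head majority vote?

No

Head-to-head results (45 voters total):
A vs B: B wins 24–21.
A vs C: C wins 30–15.
A vs D: D wins 24–21.
A vs E: E wins 31–14.
A vs F: F wins 38–7.
B vs C: B wins 28–17.
B vs D: D wins 26–19.
B vs E: E wins 45–0.
B vs F: F wins 32–13.
C vs D: D wins 26–19.
C vs E: E wins 45–0.
C vs F: F wins 26–19.
D vs E: E wins 34–11.
D vs F: D wins 24–21.
E vs F: F wins 25–20.
No candidate beats all others: D beats F beats E beats D, a majority cycle.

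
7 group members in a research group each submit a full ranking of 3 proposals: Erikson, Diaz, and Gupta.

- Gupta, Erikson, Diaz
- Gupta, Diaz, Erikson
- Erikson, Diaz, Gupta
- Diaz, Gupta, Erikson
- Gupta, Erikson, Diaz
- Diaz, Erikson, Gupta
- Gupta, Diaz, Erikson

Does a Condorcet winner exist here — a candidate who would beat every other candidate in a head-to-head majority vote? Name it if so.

Gupta

Head-to-head results (7 voters total):
Erikson vs Diaz: Diaz wins 4–3.
Erikson vs Gupta: Gupta wins 5–2.
Diaz vs Gupta: Gupta wins 4–3.
Gupta beats each rival — Erikson (5–2), Diaz (4–3) — so Gupta is the Condorcet winner.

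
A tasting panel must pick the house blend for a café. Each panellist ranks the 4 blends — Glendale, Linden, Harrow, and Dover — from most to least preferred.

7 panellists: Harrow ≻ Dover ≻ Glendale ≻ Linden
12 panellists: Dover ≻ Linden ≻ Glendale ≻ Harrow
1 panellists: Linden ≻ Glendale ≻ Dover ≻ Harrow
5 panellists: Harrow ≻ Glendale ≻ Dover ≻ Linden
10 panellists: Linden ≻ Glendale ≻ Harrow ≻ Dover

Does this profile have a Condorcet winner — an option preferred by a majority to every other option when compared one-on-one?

Head-to-head results (35 voters total):
Glendale vs Linden: Linden wins 23–12.
Glendale vs Harrow: Glendale wins 23–12.
Glendale vs Dover: Dover wins 19–16.
Linden vs Harrow: Linden wins 23–12.
Linden vs Dover: Dover wins 24–11.
Harrow vs Dover: Harrow wins 22–13.
No candidate beats all others: Glendale beats Harrow beats Dover beats Glendale, a majority cycle.

No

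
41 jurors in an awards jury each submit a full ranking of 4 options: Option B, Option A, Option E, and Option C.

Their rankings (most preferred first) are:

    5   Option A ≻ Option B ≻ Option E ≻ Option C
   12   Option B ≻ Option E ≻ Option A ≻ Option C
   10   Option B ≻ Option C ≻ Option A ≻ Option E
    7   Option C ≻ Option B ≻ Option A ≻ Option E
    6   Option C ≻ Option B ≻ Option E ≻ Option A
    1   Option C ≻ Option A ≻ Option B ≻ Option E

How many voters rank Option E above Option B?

0

Ballots ranking Option E above Option B: 0.
Ballots ranking Option B above Option E: 5+12+10+7+6+1 = 41.
So 0 of 41 voters prefer Option E to Option B.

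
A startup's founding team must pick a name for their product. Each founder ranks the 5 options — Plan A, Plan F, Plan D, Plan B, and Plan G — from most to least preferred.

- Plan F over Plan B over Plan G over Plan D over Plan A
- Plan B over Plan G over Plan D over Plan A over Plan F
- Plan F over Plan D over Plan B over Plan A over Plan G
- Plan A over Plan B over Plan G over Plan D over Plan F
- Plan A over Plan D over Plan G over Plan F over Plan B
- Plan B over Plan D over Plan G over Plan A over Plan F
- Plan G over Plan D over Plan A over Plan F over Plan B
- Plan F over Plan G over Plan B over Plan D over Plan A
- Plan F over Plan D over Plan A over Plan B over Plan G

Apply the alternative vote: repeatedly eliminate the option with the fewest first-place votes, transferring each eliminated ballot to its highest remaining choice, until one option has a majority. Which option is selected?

Round 1: Plan F 4, Plan A 2, Plan B 2, Plan G 1, Plan D 0. Plan D has the fewest and is eliminated.
Round 2: Plan F 4, Plan A 2, Plan B 2, Plan G 1. Plan G has the fewest and is eliminated.
Round 3: Plan F 4, Plan A 3, Plan B 2. Plan B has the fewest and is eliminated.
Round 4: Plan A 5, Plan F 4. Plan A has a majority.

Plan A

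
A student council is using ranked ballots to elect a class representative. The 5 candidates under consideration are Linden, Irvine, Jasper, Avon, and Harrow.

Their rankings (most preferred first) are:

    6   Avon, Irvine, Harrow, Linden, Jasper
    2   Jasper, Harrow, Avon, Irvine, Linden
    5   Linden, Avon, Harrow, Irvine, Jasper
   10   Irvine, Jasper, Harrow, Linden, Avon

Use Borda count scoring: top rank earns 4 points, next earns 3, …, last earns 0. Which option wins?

Irvine

Borda scores:
  Linden: 6·1 + 2·0 + 5·4 + 10·1 = 36
  Irvine: 6·3 + 2·1 + 5·1 + 10·4 = 65
  Jasper: 6·0 + 2·4 + 5·0 + 10·3 = 38
  Avon: 6·4 + 2·2 + 5·3 + 10·0 = 43
  Harrow: 6·2 + 2·3 + 5·2 + 10·2 = 48
Irvine has the highest total.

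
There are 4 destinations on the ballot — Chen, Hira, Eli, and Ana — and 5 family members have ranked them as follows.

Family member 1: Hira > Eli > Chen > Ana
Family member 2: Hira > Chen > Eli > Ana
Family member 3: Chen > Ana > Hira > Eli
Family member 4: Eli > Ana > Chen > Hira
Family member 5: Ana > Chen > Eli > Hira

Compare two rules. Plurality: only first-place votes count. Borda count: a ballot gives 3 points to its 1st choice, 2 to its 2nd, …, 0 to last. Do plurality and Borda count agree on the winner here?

No

Plurality first-place counts: Chen 1, Hira 2, Eli 1, Ana 1 → Hira.
Borda totals: Chen 9, Hira 7, Eli 7, Ana 7 → Chen.
The two rules disagree: plurality picks Hira, Borda picks Chen.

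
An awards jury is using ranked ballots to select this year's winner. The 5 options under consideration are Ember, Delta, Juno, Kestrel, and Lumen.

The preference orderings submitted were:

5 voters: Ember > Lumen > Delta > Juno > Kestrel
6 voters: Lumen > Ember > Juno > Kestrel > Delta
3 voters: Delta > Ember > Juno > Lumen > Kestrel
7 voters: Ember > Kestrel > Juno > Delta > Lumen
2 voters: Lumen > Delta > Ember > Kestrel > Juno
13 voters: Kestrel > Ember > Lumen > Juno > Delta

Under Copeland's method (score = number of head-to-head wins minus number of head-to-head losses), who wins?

Pairwise results:
  Ember vs Delta: Ember wins 31–5.
  Ember vs Juno: Ember wins 36–0.
  Ember vs Kestrel: Ember wins 23–13.
  Ember vs Lumen: Ember wins 28–8.
  Delta vs Juno: Juno wins 26–10.
  Delta vs Kestrel: Kestrel wins 26–10.
  Delta vs Lumen: Lumen wins 26–10.
  Juno vs Kestrel: Kestrel wins 22–14.
  Juno vs Lumen: Lumen wins 26–10.
  Kestrel vs Lumen: Kestrel wins 20–16.
Copeland scores (wins − losses):
  Ember: 4 − 0 = 4
  Delta: 0 − 4 = -4
  Juno: 1 − 3 = -2
  Kestrel: 3 − 1 = 2
  Lumen: 2 − 2 = 0
Ember has the best Copeland score.

Ember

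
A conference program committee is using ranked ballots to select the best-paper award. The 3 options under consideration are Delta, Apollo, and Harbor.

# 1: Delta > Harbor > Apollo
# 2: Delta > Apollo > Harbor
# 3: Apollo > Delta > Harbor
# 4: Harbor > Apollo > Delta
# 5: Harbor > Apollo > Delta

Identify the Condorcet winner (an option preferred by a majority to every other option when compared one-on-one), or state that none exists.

Head-to-head results (5 voters total):
Delta vs Apollo: Apollo wins 3–2.
Delta vs Harbor: Delta wins 3–2.
Apollo vs Harbor: Harbor wins 3–2.
No candidate beats all others: Delta beats Harbor beats Apollo beats Delta, a majority cycle.

There is no Condorcet winner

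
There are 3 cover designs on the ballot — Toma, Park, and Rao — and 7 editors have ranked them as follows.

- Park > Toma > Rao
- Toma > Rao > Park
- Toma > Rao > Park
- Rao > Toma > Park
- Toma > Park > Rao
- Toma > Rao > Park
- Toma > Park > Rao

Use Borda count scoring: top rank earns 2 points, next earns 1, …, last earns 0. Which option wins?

Toma

Borda scores:
  Toma: 1 + 2 + 2 + 1 + 2 + 2 + 2 = 12
  Park: 2 + 0 + 0 + 0 + 1 + 0 + 1 = 4
  Rao: 0 + 1 + 1 + 2 + 0 + 1 + 0 = 5
Toma has the highest total.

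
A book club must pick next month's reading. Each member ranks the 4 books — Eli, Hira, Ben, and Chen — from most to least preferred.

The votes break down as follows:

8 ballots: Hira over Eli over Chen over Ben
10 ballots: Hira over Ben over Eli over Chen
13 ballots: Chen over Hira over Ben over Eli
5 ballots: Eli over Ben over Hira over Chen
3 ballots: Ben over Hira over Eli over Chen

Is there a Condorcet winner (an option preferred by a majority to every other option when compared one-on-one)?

Head-to-head results (39 voters total):
Eli vs Hira: Hira wins 34–5.
Eli vs Ben: Ben wins 26–13.
Eli vs Chen: Eli wins 26–13.
Hira vs Ben: Hira wins 31–8.
Hira vs Chen: Hira wins 26–13.
Ben vs Chen: Chen wins 21–18.
Hira beats each rival — Eli (34–5), Ben (31–8), Chen (26–13) — so Hira is the Condorcet winner.

Yes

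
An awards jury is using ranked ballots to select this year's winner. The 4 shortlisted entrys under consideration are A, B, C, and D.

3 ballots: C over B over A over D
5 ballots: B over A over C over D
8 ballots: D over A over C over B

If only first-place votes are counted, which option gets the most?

First-place vote totals:
  A: 0
  B: 5
  C: 3
  D: 8
D has the most first-place votes.

D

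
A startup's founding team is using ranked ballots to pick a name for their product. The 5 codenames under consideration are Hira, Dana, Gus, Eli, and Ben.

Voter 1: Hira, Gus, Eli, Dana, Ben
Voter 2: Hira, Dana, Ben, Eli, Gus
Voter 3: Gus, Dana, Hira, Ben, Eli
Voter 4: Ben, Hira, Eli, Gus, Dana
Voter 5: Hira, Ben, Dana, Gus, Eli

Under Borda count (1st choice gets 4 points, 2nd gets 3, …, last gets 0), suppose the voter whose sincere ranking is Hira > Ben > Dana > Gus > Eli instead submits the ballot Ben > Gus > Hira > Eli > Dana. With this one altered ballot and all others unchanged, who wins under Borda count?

Borda totals with the altered ballot: Hira 15, Dana 7, Gus 11, Eli 6, Ben 11.
The winner is unchanged: still Hira.

Hira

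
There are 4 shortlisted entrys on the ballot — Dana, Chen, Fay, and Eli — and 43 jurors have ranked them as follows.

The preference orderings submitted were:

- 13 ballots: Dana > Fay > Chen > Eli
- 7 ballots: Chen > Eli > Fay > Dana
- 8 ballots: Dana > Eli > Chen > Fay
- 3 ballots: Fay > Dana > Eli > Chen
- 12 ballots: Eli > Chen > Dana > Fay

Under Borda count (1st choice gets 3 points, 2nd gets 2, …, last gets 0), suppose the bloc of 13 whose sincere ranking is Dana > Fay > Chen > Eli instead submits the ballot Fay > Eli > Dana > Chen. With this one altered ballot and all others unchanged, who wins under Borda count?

Eli

Borda totals with the altered ballot: Dana 55, Chen 53, Fay 55, Eli 95.
The switch changes the winner from Dana to Eli.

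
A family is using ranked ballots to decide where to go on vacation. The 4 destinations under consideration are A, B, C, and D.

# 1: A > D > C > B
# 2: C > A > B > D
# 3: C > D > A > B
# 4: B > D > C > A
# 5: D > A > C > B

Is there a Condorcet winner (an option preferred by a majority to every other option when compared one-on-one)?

Head-to-head results (5 voters total):
A vs B: A wins 4–1.
A vs C: C wins 3–2.
A vs D: D wins 3–2.
B vs C: C wins 4–1.
B vs D: D wins 3–2.
C vs D: D wins 3–2.
D beats each rival — A (3–2), B (3–2), C (3–2) — so D is the Condorcet winner.

Yes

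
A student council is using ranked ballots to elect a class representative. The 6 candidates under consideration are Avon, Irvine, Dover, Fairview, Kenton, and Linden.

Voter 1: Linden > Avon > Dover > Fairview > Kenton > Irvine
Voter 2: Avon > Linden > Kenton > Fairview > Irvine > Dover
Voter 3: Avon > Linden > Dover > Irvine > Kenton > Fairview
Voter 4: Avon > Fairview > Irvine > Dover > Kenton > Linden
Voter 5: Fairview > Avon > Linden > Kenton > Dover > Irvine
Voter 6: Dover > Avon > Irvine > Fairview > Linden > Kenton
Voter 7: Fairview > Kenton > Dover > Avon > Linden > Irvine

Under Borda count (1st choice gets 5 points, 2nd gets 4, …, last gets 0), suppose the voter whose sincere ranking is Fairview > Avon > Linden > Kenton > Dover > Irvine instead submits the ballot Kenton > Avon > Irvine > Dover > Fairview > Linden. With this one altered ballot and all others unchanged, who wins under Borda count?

Avon

Borda totals with the altered ballot: Avon 29, Irvine 12, Dover 18, Fairview 16, Kenton 15, Linden 15.
The winner is unchanged: still Avon.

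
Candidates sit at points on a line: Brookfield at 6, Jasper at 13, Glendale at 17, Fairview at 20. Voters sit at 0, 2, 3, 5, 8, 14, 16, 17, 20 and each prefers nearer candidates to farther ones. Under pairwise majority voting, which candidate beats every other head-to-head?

With single-peaked preferences on a line, the Condorcet winner is the candidate closest to the median voter.
The median voter (position 8) is closest to Brookfield at 6.
Check: Brookfield vs Jasper — voters closer to Brookfield: 5 of 9.

Brookfield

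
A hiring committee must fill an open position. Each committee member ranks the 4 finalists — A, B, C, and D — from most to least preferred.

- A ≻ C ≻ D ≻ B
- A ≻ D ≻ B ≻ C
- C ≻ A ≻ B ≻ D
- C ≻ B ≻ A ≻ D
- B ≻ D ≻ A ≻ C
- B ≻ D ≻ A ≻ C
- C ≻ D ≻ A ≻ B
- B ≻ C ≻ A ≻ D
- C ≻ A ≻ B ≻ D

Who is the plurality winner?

C

First-place vote totals:
  A: 2
  B: 3
  C: 4
  D: 0
C has the most first-place votes.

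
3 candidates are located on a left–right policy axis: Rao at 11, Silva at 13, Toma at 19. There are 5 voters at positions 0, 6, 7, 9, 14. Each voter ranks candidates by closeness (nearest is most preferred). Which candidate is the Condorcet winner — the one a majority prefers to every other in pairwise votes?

Rao

With single-peaked preferences on a line, the Condorcet winner is the candidate closest to the median voter.
The median voter (position 7) is closest to Rao at 11.
Check: Rao vs Toma — voters closer to Rao: 5 of 5.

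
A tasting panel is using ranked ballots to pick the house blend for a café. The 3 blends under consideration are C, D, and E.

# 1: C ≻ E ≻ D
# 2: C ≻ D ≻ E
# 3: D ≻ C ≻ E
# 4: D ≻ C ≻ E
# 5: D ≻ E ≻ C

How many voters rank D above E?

4

Ballots ranking D above E: 4.
Ballots ranking E above D: 1.
So 4 of 5 voters prefer D to E.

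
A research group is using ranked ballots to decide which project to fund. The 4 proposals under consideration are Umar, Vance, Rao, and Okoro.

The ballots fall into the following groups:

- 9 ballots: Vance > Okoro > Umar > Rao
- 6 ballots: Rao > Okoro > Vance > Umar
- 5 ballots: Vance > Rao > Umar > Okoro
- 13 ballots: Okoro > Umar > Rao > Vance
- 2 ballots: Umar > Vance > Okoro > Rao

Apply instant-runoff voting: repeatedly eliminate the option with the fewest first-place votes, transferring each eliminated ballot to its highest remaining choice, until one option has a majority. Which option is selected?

Round 1: Vance 14, Okoro 13, Rao 6, Umar 2. Umar has the fewest and is eliminated.
Round 2: Vance 16, Okoro 13, Rao 6. Rao has the fewest and is eliminated.
Round 3: Okoro 19, Vance 16. Okoro has a majority.

Okoro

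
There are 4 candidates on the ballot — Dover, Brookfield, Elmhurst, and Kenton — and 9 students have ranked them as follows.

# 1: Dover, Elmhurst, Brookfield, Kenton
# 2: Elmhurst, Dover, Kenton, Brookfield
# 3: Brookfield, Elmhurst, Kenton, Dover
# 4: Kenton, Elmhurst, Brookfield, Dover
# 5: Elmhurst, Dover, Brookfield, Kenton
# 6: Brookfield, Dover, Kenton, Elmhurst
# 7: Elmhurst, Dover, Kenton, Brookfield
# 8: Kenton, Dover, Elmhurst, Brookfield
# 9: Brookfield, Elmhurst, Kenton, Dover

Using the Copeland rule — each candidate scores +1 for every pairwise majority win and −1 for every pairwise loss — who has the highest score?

Pairwise results:
  Dover vs Brookfield: Dover wins 5–4.
  Dover vs Elmhurst: Elmhurst wins 6–3.
  Dover vs Kenton: Dover wins 5–4.
  Brookfield vs Elmhurst: Elmhurst wins 6–3.
  Brookfield vs Kenton: Brookfield wins 5–4.
  Elmhurst vs Kenton: Elmhurst wins 6–3.
Copeland scores (wins − losses):
  Dover: 2 − 1 = 1
  Brookfield: 1 − 2 = -1
  Elmhurst: 3 − 0 = 3
  Kenton: 0 − 3 = -3
Elmhurst has the best Copeland score.

Elmhurst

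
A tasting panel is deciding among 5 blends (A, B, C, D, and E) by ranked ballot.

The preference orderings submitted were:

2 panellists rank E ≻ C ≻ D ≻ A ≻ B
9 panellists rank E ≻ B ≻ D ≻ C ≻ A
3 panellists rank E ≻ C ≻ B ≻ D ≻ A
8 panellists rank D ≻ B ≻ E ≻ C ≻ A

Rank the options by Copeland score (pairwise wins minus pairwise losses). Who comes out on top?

Pairwise results:
  A vs B: B wins 20–2.
  A vs C: C wins 22–0.
  A vs D: D wins 22–0.
  A vs E: E wins 22–0.
  B vs C: B wins 17–5.
  B vs D: B wins 12–10.
  B vs E: E wins 14–8.
  C vs D: D wins 17–5.
  C vs E: E wins 22–0.
  D vs E: E wins 14–8.
Copeland scores (wins − losses):
  A: 0 − 4 = -4
  B: 3 − 1 = 2
  C: 1 − 3 = -2
  D: 2 − 2 = 0
  E: 4 − 0 = 4
E has the best Copeland score.

E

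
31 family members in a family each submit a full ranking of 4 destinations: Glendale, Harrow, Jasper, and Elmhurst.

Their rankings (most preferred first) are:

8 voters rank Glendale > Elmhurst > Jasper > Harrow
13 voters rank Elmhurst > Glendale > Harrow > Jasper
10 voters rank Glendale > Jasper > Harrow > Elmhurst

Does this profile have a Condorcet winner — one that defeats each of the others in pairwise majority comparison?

Head-to-head results (31 voters total):
Glendale vs Harrow: Glendale wins 31–0.
Glendale vs Jasper: Glendale wins 31–0.
Glendale vs Elmhurst: Glendale wins 18–13.
Harrow vs Jasper: Jasper wins 18–13.
Harrow vs Elmhurst: Elmhurst wins 21–10.
Jasper vs Elmhurst: Elmhurst wins 21–10.
Glendale beats each rival — Harrow (31–0), Jasper (31–0), Elmhurst (18–13) — so Glendale is the Condorcet winner.

Yes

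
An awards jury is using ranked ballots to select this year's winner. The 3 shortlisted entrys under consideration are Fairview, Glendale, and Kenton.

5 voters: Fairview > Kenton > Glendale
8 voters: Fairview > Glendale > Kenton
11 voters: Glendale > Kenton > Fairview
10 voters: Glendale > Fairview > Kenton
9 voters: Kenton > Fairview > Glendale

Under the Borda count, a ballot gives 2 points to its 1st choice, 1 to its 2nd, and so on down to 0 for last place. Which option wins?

Borda scores:
  Fairview: 5·2 + 8·2 + 11·0 + 10·1 + 9·1 = 45
  Glendale: 5·0 + 8·1 + 11·2 + 10·2 + 9·0 = 50
  Kenton: 5·1 + 8·0 + 11·1 + 10·0 + 9·2 = 34
Glendale has the highest total.

Glendale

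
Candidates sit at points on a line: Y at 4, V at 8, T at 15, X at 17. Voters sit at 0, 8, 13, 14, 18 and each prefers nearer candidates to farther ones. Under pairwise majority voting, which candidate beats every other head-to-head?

T

With single-peaked preferences on a line, the Condorcet winner is the candidate closest to the median voter.
The median voter (position 13) is closest to T at 15.
Check: T vs Y — voters closer to T: 3 of 5.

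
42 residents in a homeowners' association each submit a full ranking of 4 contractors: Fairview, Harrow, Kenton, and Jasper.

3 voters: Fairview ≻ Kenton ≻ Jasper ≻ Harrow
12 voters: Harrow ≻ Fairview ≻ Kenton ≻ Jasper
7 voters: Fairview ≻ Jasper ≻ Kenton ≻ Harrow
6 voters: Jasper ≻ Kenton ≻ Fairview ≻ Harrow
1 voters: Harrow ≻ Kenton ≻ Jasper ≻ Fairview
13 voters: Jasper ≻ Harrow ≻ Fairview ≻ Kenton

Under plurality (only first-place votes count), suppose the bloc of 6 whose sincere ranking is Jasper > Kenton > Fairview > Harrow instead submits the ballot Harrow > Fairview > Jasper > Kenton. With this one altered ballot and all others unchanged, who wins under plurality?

Harrow

First-place totals with the altered ballot: Fairview 10, Harrow 19, Kenton 0, Jasper 13.
The switch changes the winner from Jasper to Harrow.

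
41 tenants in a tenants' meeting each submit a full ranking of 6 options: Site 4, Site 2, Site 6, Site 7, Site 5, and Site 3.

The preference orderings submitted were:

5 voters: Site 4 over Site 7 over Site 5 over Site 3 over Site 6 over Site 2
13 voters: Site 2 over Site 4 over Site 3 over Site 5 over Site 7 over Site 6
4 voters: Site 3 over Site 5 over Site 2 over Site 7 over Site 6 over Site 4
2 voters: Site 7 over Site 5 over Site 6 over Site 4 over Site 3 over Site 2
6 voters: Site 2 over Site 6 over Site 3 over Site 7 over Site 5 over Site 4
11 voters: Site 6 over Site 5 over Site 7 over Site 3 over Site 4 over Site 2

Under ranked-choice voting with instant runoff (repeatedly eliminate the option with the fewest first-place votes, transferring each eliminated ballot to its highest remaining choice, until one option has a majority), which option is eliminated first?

Round 1: Site 2 19, Site 6 11, Site 4 5, Site 3 4, Site 7 2, Site 5 0. Site 5 has the fewest and is eliminated.
Round 2: Site 2 19, Site 6 11, Site 4 5, Site 3 4, Site 7 2. Site 7 has the fewest and is eliminated.
Round 3: Site 2 19, Site 6 13, Site 4 5, Site 3 4. Site 3 has the fewest and is eliminated.
Round 4: Site 2 23, Site 6 13, Site 4 5. Site 2 has a majority.

Site 5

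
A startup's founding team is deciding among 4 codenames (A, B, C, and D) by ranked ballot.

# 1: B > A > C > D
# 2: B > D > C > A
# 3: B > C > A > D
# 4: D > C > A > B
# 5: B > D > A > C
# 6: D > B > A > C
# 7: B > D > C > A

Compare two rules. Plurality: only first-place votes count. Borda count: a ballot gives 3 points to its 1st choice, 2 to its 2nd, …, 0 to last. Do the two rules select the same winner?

Yes

Plurality first-place counts: A 0, B 5, C 0, D 2 → B.
Borda totals: A 6, B 17, C 7, D 12 → B.
The two rules agree on B.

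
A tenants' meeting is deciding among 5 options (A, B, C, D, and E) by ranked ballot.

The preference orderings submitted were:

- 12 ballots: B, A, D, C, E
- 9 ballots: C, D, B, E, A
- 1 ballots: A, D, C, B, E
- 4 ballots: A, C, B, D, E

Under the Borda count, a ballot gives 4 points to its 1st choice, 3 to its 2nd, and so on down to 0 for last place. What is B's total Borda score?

75

Borda scores:
  A: 12·3 + 9·0 + 4 + 4·4 = 56
  B: 12·4 + 9·2 + 1 + 4·2 = 75
  C: 12·1 + 9·4 + 2 + 4·3 = 62
  D: 12·2 + 9·3 + 3 + 4·1 = 58
  E: 12·0 + 9·1 + 0 + 4·0 = 9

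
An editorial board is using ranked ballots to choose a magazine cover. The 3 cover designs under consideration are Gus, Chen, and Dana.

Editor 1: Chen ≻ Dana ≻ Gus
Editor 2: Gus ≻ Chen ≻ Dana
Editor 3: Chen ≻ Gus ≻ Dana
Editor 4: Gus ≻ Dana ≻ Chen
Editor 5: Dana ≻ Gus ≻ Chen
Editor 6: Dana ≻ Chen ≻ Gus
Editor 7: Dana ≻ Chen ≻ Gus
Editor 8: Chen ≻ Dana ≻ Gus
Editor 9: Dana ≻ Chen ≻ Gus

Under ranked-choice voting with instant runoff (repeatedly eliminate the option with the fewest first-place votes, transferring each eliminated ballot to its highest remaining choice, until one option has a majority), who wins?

Round 1: Dana 4, Chen 3, Gus 2. Gus has the fewest and is eliminated.
Round 2: Dana 5, Chen 4. Dana has a majority.

Dana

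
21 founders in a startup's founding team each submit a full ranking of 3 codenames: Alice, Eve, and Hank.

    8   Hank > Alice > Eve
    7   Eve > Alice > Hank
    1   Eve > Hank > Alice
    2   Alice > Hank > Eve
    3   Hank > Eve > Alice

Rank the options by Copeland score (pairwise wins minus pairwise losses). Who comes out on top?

Pairwise results:
  Alice vs Eve: Eve wins 11–10.
  Alice vs Hank: Hank wins 12–9.
  Eve vs Hank: Hank wins 13–8.
Copeland scores (wins − losses):
  Alice: 0 − 2 = -2
  Eve: 1 − 1 = 0
  Hank: 2 − 0 = 2
Hank has the best Copeland score.

Hank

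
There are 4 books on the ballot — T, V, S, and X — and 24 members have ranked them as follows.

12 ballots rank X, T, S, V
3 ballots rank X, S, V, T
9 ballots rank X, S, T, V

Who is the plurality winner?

X

First-place vote totals:
  T: 0
  V: 0
  S: 0
  X: 24
X has the most first-place votes.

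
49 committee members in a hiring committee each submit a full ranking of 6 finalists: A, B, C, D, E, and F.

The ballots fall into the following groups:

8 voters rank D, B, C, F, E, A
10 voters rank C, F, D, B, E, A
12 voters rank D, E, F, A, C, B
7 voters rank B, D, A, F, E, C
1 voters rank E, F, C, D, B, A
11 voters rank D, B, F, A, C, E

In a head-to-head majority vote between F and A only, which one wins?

Ballots ranking F above A: 8+10+12+1+11 = 42.
Ballots ranking A above F: 7.
F wins the head-to-head, 42–7.

F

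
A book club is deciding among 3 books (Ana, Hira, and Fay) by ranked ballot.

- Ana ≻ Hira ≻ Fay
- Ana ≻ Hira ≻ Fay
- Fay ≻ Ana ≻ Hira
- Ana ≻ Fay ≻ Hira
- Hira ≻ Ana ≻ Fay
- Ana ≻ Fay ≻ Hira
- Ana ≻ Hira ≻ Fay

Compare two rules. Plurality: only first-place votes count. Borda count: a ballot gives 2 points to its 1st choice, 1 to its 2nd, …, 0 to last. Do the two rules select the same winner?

Plurality first-place counts: Ana 5, Hira 1, Fay 1 → Ana.
Borda totals: Ana 12, Hira 5, Fay 4 → Ana.
The two rules agree on Ana.

Yes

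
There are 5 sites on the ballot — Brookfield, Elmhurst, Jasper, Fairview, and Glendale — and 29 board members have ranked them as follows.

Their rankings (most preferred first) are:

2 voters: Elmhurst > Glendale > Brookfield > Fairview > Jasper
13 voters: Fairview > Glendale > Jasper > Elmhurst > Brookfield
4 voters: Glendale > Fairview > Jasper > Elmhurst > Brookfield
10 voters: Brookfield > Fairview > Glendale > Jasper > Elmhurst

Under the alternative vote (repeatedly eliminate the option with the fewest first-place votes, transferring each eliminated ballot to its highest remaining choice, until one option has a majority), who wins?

Fairview

Round 1: Fairview 13, Brookfield 10, Glendale 4, Elmhurst 2, Jasper 0. Jasper has the fewest and is eliminated.
Round 2: Fairview 13, Brookfield 10, Glendale 4, Elmhurst 2. Elmhurst has the fewest and is eliminated.
Round 3: Fairview 13, Brookfield 10, Glendale 6. Glendale has the fewest and is eliminated.
Round 4: Fairview 17, Brookfield 12. Fairview has a majority.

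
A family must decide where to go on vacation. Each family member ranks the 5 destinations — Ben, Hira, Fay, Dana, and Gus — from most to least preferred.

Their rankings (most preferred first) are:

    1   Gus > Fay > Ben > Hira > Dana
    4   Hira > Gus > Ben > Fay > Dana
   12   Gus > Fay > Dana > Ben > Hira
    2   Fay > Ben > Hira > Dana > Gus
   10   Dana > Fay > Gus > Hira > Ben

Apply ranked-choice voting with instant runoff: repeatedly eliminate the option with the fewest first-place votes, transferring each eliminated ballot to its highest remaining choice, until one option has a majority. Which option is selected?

Round 1: Gus 13, Dana 10, Hira 4, Fay 2, Ben 0. Ben has the fewest and is eliminated.
Round 2: Gus 13, Dana 10, Hira 4, Fay 2. Fay has the fewest and is eliminated.
Round 3: Gus 13, Dana 10, Hira 6. Hira has the fewest and is eliminated.
Round 4: Gus 17, Dana 12. Gus has a majority.

Gus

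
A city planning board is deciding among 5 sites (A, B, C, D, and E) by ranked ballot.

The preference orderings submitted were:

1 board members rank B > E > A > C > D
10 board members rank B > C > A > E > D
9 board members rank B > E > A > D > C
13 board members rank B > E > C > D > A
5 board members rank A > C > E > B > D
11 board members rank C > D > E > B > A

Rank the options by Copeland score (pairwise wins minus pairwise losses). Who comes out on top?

Pairwise results:
  A vs B: B wins 44–5.
  A vs C: C wins 34–15.
  A vs D: A wins 25–24.
  A vs E: E wins 34–15.
  B vs C: B wins 33–16.
  B vs D: B wins 38–11.
  B vs E: B wins 33–16.
  C vs D: C wins 40–9.
  C vs E: C wins 26–23.
  D vs E: E wins 38–11.
Copeland scores (wins − losses):
  A: 1 − 3 = -2
  B: 4 − 0 = 4
  C: 3 − 1 = 2
  D: 0 − 4 = -4
  E: 2 − 2 = 0
B has the best Copeland score.

B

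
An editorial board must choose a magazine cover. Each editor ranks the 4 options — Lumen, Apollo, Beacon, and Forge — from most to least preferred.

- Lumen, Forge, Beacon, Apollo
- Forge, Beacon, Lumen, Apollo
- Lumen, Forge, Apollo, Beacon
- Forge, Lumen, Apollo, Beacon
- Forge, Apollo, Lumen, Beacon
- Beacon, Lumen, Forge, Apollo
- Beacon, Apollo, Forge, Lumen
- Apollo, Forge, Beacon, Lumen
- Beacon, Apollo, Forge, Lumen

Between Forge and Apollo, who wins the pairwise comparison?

Ballots ranking Forge above Apollo: 6.
Ballots ranking Apollo above Forge: 3.
Forge wins the head-to-head, 6–3.

Forge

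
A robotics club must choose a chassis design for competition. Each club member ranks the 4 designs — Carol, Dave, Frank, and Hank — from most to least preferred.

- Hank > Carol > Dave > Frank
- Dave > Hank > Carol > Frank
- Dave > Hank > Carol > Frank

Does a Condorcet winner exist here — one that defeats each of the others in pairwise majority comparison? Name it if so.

Head-to-head results (3 voters total):
Carol vs Dave: Dave wins 2–1.
Carol vs Frank: Carol wins 3–0.
Carol vs Hank: Hank wins 3–0.
Dave vs Frank: Dave wins 3–0.
Dave vs Hank: Dave wins 2–1.
Frank vs Hank: Hank wins 3–0.
Dave beats each rival — Carol (2–1), Frank (3–0), Hank (2–1) — so Dave is the Condorcet winner.

Dave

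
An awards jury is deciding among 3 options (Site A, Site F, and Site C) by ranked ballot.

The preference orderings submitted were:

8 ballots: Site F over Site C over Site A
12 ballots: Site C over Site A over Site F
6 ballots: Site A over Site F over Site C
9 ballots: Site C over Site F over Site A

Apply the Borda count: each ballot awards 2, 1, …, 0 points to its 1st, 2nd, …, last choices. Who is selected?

Borda scores:
  Site A: 8·0 + 12·1 + 6·2 + 9·0 = 24
  Site F: 8·2 + 12·0 + 6·1 + 9·1 = 31
  Site C: 8·1 + 12·2 + 6·0 + 9·2 = 50
Site C has the highest total.

Site C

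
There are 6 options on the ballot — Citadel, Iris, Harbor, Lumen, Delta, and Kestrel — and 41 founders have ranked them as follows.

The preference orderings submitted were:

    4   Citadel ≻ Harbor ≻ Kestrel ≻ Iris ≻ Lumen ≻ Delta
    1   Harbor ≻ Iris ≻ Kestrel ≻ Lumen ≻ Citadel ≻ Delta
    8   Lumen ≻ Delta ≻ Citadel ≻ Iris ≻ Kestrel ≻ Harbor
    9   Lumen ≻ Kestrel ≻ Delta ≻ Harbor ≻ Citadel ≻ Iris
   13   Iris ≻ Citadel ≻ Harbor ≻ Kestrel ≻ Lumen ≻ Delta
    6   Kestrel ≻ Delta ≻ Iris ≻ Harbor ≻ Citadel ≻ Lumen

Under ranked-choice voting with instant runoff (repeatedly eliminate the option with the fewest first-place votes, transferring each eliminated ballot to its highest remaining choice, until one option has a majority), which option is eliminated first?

Delta

Round 1: Lumen 17, Iris 13, Kestrel 6, Citadel 4, Harbor 1, Delta 0. Delta has the fewest and is eliminated.
Round 2: Lumen 17, Iris 13, Kestrel 6, Citadel 4, Harbor 1. Harbor has the fewest and is eliminated.
Round 3: Lumen 17, Iris 14, Kestrel 6, Citadel 4. Citadel has the fewest and is eliminated.
Round 4: Lumen 17, Iris 14, Kestrel 10. Kestrel has the fewest and is eliminated.
Round 5: Iris 24, Lumen 17. Iris has a majority.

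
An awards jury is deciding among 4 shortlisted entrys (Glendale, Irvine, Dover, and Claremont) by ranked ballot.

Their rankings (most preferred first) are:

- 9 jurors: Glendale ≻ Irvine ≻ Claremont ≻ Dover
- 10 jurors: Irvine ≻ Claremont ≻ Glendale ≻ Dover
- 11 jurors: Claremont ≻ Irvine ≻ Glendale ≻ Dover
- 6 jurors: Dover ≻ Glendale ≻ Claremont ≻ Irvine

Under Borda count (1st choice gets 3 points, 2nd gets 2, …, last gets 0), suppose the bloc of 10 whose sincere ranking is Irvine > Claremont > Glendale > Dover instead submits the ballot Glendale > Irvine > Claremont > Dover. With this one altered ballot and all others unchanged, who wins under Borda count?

Glendale

Borda totals with the altered ballot: Glendale 80, Irvine 60, Dover 18, Claremont 58.
The switch changes the winner from Irvine to Glendale.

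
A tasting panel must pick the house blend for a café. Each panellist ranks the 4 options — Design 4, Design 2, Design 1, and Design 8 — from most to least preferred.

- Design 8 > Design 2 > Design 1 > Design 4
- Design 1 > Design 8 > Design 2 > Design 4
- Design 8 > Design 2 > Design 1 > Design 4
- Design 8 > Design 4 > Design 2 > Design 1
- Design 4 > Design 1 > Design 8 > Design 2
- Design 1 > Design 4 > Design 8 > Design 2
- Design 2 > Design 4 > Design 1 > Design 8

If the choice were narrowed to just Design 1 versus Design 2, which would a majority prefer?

Ballots ranking Design 1 above Design 2: 3.
Ballots ranking Design 2 above Design 1: 4.
Design 2 wins the head-to-head, 4–3.

Design 2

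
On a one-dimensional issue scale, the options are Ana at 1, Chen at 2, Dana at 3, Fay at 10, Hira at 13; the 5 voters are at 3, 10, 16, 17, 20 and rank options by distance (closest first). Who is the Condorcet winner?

With single-peaked preferences on a line, the Condorcet winner is the candidate closest to the median voter.
The median voter (position 16) is closest to Hira at 13.
Check: Hira vs Chen — voters closer to Hira: 4 of 5.

Hira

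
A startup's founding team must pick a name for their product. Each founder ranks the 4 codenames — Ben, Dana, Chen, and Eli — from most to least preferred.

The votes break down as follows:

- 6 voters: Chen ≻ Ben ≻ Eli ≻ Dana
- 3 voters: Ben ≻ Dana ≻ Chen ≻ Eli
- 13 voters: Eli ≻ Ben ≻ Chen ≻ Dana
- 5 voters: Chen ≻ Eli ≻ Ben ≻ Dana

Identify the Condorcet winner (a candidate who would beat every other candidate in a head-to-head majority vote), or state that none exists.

Head-to-head results (27 voters total):
Ben vs Dana: Ben wins 27–0.
Ben vs Chen: Ben wins 16–11.
Ben vs Eli: Eli wins 18–9.
Dana vs Chen: Chen wins 24–3.
Dana vs Eli: Eli wins 24–3.
Chen vs Eli: Chen wins 14–13.
No candidate beats all others: Ben beats Chen beats Eli beats Ben, a majority cycle.

There is no Condorcet winner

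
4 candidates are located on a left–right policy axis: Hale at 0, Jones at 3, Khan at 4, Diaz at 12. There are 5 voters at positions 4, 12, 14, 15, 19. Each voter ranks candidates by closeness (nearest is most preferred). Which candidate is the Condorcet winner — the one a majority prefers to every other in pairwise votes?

Diaz

With single-peaked preferences on a line, the Condorcet winner is the candidate closest to the median voter.
The median voter (position 14) is closest to Diaz at 12.
Check: Diaz vs Jones — voters closer to Diaz: 4 of 5.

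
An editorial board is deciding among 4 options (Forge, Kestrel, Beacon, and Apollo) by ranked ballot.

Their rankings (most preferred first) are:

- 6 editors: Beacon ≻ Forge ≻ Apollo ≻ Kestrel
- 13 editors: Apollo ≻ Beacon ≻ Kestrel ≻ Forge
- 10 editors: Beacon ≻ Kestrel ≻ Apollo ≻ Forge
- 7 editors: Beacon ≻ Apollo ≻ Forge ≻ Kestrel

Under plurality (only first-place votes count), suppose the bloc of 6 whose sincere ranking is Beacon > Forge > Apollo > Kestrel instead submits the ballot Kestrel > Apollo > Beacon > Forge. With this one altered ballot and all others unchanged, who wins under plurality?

Beacon

First-place totals with the altered ballot: Forge 0, Kestrel 6, Beacon 17, Apollo 13.
The winner is unchanged: still Beacon.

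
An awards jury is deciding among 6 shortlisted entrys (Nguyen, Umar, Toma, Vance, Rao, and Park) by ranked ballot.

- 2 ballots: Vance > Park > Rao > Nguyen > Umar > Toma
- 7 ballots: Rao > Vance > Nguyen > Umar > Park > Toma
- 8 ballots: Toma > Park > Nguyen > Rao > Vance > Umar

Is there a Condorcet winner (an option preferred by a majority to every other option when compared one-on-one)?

No

Head-to-head results (17 voters total):
Nguyen vs Umar: Nguyen wins 17–0.
Nguyen vs Toma: Nguyen wins 9–8.
Nguyen vs Vance: Vance wins 9–8.
Nguyen vs Rao: Rao wins 9–8.
Nguyen vs Park: Park wins 10–7.
Umar vs Toma: Umar wins 9–8.
Umar vs Vance: Vance wins 17–0.
Umar vs Rao: Rao wins 17–0.
Umar vs Park: Park wins 10–7.
Toma vs Vance: Vance wins 9–8.
Toma vs Rao: Rao wins 9–8.
Toma vs Park: Park wins 9–8.
Vance vs Rao: Rao wins 15–2.
Vance vs Park: Vance wins 9–8.
Rao vs Park: Park wins 10–7.
No candidate beats all others: Vance beats Park beats Rao beats Vance, a majority cycle.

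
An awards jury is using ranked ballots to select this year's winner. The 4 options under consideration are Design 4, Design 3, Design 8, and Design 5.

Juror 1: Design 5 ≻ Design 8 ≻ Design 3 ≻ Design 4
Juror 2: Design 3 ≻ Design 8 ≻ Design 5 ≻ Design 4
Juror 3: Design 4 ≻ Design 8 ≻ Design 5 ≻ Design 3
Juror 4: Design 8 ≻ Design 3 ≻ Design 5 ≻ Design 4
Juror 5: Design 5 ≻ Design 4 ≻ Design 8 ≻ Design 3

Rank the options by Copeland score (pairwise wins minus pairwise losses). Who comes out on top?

Design 8

Pairwise results:
  Design 4 vs Design 3: Design 3 wins 3–2.
  Design 4 vs Design 8: Design 8 wins 3–2.
  Design 4 vs Design 5: Design 5 wins 4–1.
  Design 3 vs Design 8: Design 8 wins 4–1.
  Design 3 vs Design 5: Design 5 wins 3–2.
  Design 8 vs Design 5: Design 8 wins 3–2.
Copeland scores (wins − losses):
  Design 4: 0 − 3 = -3
  Design 3: 1 − 2 = -1
  Design 8: 3 − 0 = 3
  Design 5: 2 − 1 = 1
Design 8 has the best Copeland score.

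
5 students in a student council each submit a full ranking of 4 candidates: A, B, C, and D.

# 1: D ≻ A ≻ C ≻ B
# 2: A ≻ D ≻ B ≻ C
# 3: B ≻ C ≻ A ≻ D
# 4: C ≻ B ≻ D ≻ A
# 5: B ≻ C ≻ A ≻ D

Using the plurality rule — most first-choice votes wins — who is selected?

First-place vote totals:
  A: 1
  B: 2
  C: 1
  D: 1
B has the most first-place votes.

B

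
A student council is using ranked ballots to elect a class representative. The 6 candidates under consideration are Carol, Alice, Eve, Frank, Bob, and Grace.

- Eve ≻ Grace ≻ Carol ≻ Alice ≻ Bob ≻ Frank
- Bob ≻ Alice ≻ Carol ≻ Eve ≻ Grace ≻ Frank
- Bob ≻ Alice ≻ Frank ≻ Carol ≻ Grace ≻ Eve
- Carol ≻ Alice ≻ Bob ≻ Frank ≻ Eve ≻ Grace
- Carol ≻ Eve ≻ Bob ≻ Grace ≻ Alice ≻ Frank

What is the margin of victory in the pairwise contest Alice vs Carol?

Ballots ranking Alice above Carol: 2.
Ballots ranking Carol above Alice: 3.
Carol wins 3–2, a margin of 1.

1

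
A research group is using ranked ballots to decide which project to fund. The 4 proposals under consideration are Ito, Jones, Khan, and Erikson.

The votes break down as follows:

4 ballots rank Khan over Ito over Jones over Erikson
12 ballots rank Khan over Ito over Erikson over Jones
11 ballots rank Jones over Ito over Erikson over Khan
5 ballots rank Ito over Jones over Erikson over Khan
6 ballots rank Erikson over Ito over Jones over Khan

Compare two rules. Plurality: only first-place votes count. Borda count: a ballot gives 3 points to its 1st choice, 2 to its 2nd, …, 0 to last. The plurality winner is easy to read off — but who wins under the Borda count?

Plurality first-place counts: Ito 5, Jones 11, Khan 16, Erikson 6 → Khan.
Borda totals: Ito 81, Jones 53, Khan 48, Erikson 46 → Ito.

Ito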